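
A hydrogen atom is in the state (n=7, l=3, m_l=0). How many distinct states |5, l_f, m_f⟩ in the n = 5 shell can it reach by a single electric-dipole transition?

6

E1 requires Δl = ±1, so l_f ∈ {2, 4}; with 0 ≤ l_f ≤ n_f−1 = 4, the allowed l_f values are {2, 4}.
For l_f = 2: m_f ∈ {m_i−1, m_i, m_i+1} ∩ [−2, 2] = {-1, 0, 1} → 3 states.
For l_f = 4: m_f ∈ {m_i−1, m_i, m_i+1} ∩ [−4, 4] = {-1, 0, 1} → 3 states.
Total: 6.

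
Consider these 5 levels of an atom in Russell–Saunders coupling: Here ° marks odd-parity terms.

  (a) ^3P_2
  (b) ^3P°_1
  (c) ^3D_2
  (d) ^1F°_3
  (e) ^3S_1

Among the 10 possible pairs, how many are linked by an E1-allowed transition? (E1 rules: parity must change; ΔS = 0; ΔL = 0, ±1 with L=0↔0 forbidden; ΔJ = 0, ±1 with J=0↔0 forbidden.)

(a)–(b): allowed.
(a)–(c): forbidden (parity).
(a)–(d): forbidden (ΔS, ΔL).
(a)–(e): forbidden (parity).
(b)–(c): allowed.
(b)–(d): forbidden (parity, ΔS, ΔL, ΔJ).
(b)–(e): allowed.
(c)–(d): forbidden (ΔS).
(c)–(e): forbidden (parity, ΔL).
(d)–(e): forbidden (ΔS, ΔL, ΔJ).
Allowed pairs: 3 of 10.

3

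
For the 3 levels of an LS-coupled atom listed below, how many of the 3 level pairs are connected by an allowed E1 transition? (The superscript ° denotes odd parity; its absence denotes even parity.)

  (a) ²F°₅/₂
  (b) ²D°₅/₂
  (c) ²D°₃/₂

(a)–(b): forbidden (parity).
(a)–(c): forbidden (parity).
(b)–(c): forbidden (parity).
Allowed pairs: 0 of 3.

0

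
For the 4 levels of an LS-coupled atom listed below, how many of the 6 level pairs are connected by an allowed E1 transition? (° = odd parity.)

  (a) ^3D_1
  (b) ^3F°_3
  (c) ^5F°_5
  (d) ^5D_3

0

(a)–(b): forbidden (ΔJ).
(a)–(c): forbidden (ΔS, ΔJ).
(a)–(d): forbidden (parity, ΔS, ΔJ).
(b)–(c): forbidden (parity, ΔS, ΔJ).
(b)–(d): forbidden (ΔS).
(c)–(d): forbidden (ΔJ).
Allowed pairs: 0 of 6.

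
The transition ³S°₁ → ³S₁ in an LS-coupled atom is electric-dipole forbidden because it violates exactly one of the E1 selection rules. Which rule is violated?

the L=0 ↔ L=0 exclusion

Parity must change: odd → even — ✓.
ΔS = 0: S: 1 → 1 — ✓.
ΔL = 0, ±1 (not L=0↔0): L: 0 → 0, ΔL = +0 — ✗.
ΔJ = 0, ±1 (not J=0↔0): J: 1 → 1, ΔJ = +0 — ✓.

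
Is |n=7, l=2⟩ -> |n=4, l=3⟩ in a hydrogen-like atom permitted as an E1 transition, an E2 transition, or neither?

E1

Δl = 3 − 2 = +1; l_i + l_f = 5.
E1 (Δl = ±1): satisfied.
E2 (Δl = 0,±2, l_i+l_f ≥ 2): not satisfied.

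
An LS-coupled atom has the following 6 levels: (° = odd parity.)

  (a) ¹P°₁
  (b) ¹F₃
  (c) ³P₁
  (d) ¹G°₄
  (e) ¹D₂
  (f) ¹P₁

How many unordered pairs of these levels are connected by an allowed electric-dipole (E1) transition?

(a)–(b): forbidden (ΔL, ΔJ).
(a)–(c): forbidden (ΔS).
(a)–(d): forbidden (parity, ΔL, ΔJ).
(a)–(e): allowed.
(a)–(f): allowed.
(b)–(c): forbidden (parity, ΔS, ΔL, ΔJ).
(b)–(d): allowed.
(b)–(e): forbidden (parity).
(b)–(f): forbidden (parity, ΔL, ΔJ).
(c)–(d): forbidden (ΔS, ΔL, ΔJ).
(c)–(e): forbidden (parity, ΔS).
(c)–(f): forbidden (parity, ΔS).
(d)–(e): forbidden (ΔL, ΔJ).
(d)–(f): forbidden (ΔL, ΔJ).
(e)–(f): forbidden (parity).
Allowed pairs: 3 of 15.

3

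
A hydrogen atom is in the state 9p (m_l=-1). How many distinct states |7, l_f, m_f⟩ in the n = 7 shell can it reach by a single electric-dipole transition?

4

E1 requires Δl = ±1, so l_f ∈ {0, 2}; with 0 ≤ l_f ≤ n_f−1 = 6, the allowed l_f values are {0, 2}.
For l_f = 0: m_f ∈ {m_i−1, m_i, m_i+1} ∩ [−0, 0] = {0} → 1 state.
For l_f = 2: m_f ∈ {m_i−1, m_i, m_i+1} ∩ [−2, 2] = {-2, -1, 0} → 3 states.
Total: 4.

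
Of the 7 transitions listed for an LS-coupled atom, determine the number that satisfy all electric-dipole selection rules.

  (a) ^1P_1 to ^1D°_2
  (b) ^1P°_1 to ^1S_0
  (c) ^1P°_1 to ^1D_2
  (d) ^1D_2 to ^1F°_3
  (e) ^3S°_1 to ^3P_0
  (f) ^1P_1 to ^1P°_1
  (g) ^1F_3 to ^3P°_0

(a) allowed
(b) allowed
(c) allowed
(d) allowed
(e) allowed
(f) allowed
(g) forbidden (ΔS, ΔL, ΔJ fail)
Total allowed: 6 of 7.

6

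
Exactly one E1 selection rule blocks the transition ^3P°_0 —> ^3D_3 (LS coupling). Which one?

the ΔJ = 0, ±1 rule

Initial level: S=1, L=1, J=0, parity odd. Final level: S=1, L=2, J=3, parity even.
Parity must change: odd → even — ok.
ΔS = 0: S: 1 → 1 — ok.
ΔL = 0, ±1 (not L=0↔0): L: 1 → 2, ΔL = +1 — ok.
ΔJ = 0, ±1 (not J=0↔0): J: 0 → 3, ΔJ = +3 — fails.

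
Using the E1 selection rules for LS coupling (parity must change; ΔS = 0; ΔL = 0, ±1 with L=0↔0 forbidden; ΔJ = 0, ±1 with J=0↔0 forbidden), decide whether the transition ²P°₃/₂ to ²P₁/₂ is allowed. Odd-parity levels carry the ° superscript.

ΔS = 0: S: 1/2 → 1/2 — passes.
ΔJ = 0, ±1 (not J=0↔0): J: 3/2 → 1/2, ΔJ = -1 — passes.
ΔL = 0, ±1 (not L=0↔0): L: 1 → 1, ΔL = +0 — passes.
Parity must change: odd → even — passes.
All four E1 rules are satisfied.

allowed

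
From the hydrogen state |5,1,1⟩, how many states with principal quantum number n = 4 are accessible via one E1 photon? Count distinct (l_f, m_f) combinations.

4

E1 requires Δl = ±1, so l_f ∈ {0, 2}; with 0 ≤ l_f ≤ n_f−1 = 3, the allowed l_f values are {0, 2}.
For l_f = 0: m_f ∈ {m_i−1, m_i, m_i+1} ∩ [−0, 0] = {0} → 1 state.
For l_f = 2: m_f ∈ {m_i−1, m_i, m_i+1} ∩ [−2, 2] = {0, 1, 2} → 3 states.
Total: 4.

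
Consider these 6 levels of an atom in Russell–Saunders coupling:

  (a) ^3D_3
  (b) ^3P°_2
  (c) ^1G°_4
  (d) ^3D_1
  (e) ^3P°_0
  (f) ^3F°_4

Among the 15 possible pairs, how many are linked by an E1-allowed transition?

4

(a)–(b): allowed.
(a)–(c): forbidden (ΔS, ΔL).
(a)–(d): forbidden (parity, ΔJ).
(a)–(e): forbidden (ΔJ).
(a)–(f): allowed.
(b)–(c): forbidden (parity, ΔS, ΔL, ΔJ).
(b)–(d): allowed.
(b)–(e): forbidden (parity, ΔJ).
(b)–(f): forbidden (parity, ΔL, ΔJ).
(c)–(d): forbidden (ΔS, ΔL, ΔJ).
(c)–(e): forbidden (parity, ΔS, ΔL, ΔJ).
(c)–(f): forbidden (parity, ΔS).
(d)–(e): allowed.
(d)–(f): forbidden (ΔJ).
(e)–(f): forbidden (parity, ΔL, ΔJ).
Allowed pairs: 4 of 15.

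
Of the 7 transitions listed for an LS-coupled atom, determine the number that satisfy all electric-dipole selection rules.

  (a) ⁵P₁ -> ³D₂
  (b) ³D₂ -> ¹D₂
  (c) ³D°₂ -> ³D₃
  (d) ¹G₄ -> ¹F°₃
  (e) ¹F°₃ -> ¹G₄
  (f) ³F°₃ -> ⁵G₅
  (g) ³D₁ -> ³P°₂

(a) forbidden (parity, ΔS fail)
(b) forbidden (parity, ΔS fail)
(c) allowed
(d) allowed
(e) allowed
(f) forbidden (ΔS, ΔJ fail)
(g) allowed
Total allowed: 4 of 7.

4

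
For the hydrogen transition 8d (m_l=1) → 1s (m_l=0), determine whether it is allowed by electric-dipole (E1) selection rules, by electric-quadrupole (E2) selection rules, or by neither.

E2

Δl = 0 − 2 = -2; l_i + l_f = 2.
Δm_l = -1.
E1 (Δl = ±1, |Δm_l| ≤ 1): not satisfied.
E2 (Δl = 0,±2, l_i+l_f ≥ 2, |Δm_l| ≤ 2): satisfied.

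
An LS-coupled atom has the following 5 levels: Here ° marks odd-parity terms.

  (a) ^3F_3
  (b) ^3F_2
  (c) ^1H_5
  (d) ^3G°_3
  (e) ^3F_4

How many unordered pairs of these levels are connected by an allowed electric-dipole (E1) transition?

3

(a)–(b): forbidden (parity).
(a)–(c): forbidden (parity, ΔS, ΔL, ΔJ).
(a)–(d): allowed.
(a)–(e): forbidden (parity).
(b)–(c): forbidden (parity, ΔS, ΔL, ΔJ).
(b)–(d): allowed.
(b)–(e): forbidden (parity, ΔJ).
(c)–(d): forbidden (ΔS, ΔJ).
(c)–(e): forbidden (parity, ΔS, ΔL).
(d)–(e): allowed.
Allowed pairs: 3 of 10.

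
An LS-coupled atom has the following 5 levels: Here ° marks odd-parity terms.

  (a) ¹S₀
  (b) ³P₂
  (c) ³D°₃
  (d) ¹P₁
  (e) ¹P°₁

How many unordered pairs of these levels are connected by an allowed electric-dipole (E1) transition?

3

(a)–(b): forbidden (parity, ΔS, ΔJ).
(a)–(c): forbidden (ΔS, ΔL, ΔJ).
(a)–(d): forbidden (parity).
(a)–(e): allowed.
(b)–(c): allowed.
(b)–(d): forbidden (parity, ΔS).
(b)–(e): forbidden (ΔS).
(c)–(d): forbidden (ΔS, ΔJ).
(c)–(e): forbidden (parity, ΔS, ΔJ).
(d)–(e): allowed.
Allowed pairs: 3 of 10.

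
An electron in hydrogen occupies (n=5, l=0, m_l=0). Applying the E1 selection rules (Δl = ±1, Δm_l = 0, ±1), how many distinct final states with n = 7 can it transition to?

E1 requires Δl = ±1, so l_f ∈ {-1, 1}; with 0 ≤ l_f ≤ n_f−1 = 6, the allowed l_f values are {1}.
For l_f = 1: m_f ∈ {m_i−1, m_i, m_i+1} ∩ [−1, 1] = {-1, 0, 1} → 3 states.
Total: 3.

3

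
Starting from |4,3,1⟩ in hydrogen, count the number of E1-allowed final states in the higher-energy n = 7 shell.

6

E1 requires Δl = ±1, so l_f ∈ {2, 4}; with 0 ≤ l_f ≤ n_f−1 = 6, the allowed l_f values are {2, 4}.
For l_f = 2: m_f ∈ {m_i−1, m_i, m_i+1} ∩ [−2, 2] = {0, 1, 2} → 3 states.
For l_f = 4: m_f ∈ {m_i−1, m_i, m_i+1} ∩ [−4, 4] = {0, 1, 2} → 3 states.
Total: 6.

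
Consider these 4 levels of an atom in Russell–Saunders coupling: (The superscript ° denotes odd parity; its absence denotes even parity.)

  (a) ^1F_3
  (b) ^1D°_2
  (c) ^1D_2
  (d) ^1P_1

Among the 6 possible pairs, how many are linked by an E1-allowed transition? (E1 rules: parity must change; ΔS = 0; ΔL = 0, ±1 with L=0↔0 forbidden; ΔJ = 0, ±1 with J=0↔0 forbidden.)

(a)–(b): allowed.
(a)–(c): forbidden (parity).
(a)–(d): forbidden (parity, ΔL, ΔJ).
(b)–(c): allowed.
(b)–(d): allowed.
(c)–(d): forbidden (parity).
Allowed pairs: 3 of 6.

3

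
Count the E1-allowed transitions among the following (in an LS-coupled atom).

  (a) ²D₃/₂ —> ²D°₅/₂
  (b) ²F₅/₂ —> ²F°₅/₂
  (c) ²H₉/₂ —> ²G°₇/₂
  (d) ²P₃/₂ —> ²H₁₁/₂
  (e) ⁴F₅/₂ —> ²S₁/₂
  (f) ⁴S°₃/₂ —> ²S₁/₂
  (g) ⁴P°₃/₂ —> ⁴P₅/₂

(a) allowed
(b) allowed
(c) allowed
(d) forbidden (parity, ΔL, ΔJ fail)
(e) forbidden (parity, ΔS, ΔL, ΔJ fail)
(f) forbidden (ΔS, ΔL fail)
(g) allowed
Total allowed: 4 of 7.

4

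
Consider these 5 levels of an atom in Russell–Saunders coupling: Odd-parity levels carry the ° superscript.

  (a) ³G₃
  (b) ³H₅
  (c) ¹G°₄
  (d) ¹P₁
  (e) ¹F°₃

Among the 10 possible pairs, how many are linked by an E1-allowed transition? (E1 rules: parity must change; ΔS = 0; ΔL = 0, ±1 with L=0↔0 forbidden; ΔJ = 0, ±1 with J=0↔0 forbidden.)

0

(a)–(b): forbidden (parity, ΔJ).
(a)–(c): forbidden (ΔS).
(a)–(d): forbidden (parity, ΔS, ΔL, ΔJ).
(a)–(e): forbidden (ΔS).
(b)–(c): forbidden (ΔS).
(b)–(d): forbidden (parity, ΔS, ΔL, ΔJ).
(b)–(e): forbidden (ΔS, ΔL, ΔJ).
(c)–(d): forbidden (ΔL, ΔJ).
(c)–(e): forbidden (parity).
(d)–(e): forbidden (ΔL, ΔJ).
Allowed pairs: 0 of 10.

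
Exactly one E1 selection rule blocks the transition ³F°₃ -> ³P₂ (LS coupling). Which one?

the ΔL = 0, ±1 rule

Parity must change: odd → even — ok.
ΔS = 0: S: 1 → 1 — ok.
ΔL = 0, ±1 (not L=0↔0): L: 3 → 1, ΔL = -2 — fails.
ΔJ = 0, ±1 (not J=0↔0): J: 3 → 2, ΔJ = -1 — ok.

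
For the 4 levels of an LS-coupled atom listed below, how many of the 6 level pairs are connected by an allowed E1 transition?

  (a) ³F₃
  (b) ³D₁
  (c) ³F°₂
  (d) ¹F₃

2

(a)–(b): forbidden (parity, ΔJ).
(a)–(c): allowed.
(a)–(d): forbidden (parity, ΔS).
(b)–(c): allowed.
(b)–(d): forbidden (parity, ΔS, ΔJ).
(c)–(d): forbidden (ΔS).
Allowed pairs: 2 of 6.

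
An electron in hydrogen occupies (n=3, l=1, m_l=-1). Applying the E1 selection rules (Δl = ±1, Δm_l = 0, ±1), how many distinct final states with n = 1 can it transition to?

1

E1 requires Δl = ±1, so l_f ∈ {0, 2}; with 0 ≤ l_f ≤ n_f−1 = 0, the allowed l_f values are {0}.
For l_f = 0: m_f ∈ {m_i−1, m_i, m_i+1} ∩ [−0, 0] = {0} → 1 state.
Total: 1.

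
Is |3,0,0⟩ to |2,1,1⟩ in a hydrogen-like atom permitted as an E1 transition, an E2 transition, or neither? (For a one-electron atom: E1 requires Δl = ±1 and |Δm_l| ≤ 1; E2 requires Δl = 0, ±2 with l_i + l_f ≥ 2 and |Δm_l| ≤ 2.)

Δl = 1 − 0 = +1; l_i + l_f = 1.
Δm_l = +1.
E1 (Δl = ±1, |Δm_l| ≤ 1): satisfied.
E2 (Δl = 0,±2, l_i+l_f ≥ 2, |Δm_l| ≤ 2): not satisfied.

E1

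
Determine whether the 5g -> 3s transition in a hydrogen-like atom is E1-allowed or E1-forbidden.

forbidden

Initial l = 4, final l = 0, so Δl = -4. E1 requires Δl = ±1: ✗.
The transition is electric-dipole forbidden.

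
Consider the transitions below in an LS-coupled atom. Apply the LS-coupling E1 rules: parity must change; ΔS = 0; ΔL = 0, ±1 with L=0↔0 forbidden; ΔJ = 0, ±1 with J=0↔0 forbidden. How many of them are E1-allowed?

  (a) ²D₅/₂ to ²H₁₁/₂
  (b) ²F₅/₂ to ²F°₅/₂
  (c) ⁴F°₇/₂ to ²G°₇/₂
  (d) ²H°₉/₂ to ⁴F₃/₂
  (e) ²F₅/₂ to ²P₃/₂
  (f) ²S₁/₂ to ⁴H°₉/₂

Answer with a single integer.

1

(a) forbidden (parity, ΔL, ΔJ fail)
(b) allowed
(c) forbidden (parity, ΔS fail)
(d) forbidden (ΔS, ΔL, ΔJ fail)
(e) forbidden (parity, ΔL fail)
(f) forbidden (ΔS, ΔL, ΔJ fail)
Total allowed: 1 of 6.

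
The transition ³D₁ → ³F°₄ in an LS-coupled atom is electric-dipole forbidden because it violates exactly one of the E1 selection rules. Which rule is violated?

the ΔJ = 0, ±1 rule

Reading off the term symbols: S 1→1, L 2→3, J 1→4, parity even→odd.
Parity must change: even → odd — satisfied.
ΔL = 0, ±1 (not L=0↔0): L: 2 → 3, ΔL = +1 — satisfied.
ΔS = 0: S: 1 → 1 — satisfied.
ΔJ = 0, ±1 (not J=0↔0): J: 1 → 4, ΔJ = +3 — violated.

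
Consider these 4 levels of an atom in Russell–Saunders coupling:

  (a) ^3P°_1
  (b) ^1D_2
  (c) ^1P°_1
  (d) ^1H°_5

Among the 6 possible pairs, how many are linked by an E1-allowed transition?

1

(a)–(b): forbidden (ΔS).
(a)–(c): forbidden (parity, ΔS).
(a)–(d): forbidden (parity, ΔS, ΔL, ΔJ).
(b)–(c): allowed.
(b)–(d): forbidden (ΔL, ΔJ).
(c)–(d): forbidden (parity, ΔL, ΔJ).
Allowed pairs: 1 of 6.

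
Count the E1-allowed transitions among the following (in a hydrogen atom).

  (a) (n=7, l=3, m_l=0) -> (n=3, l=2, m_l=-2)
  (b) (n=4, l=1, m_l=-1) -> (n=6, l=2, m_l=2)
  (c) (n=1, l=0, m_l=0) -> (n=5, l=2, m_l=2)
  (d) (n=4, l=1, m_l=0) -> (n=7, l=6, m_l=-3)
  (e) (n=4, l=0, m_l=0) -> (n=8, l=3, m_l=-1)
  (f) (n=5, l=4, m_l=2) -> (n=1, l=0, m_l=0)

0

(a) forbidden — Δm_l = -2 (E1 requires Δm_l = 0, ±1)
(b) forbidden — Δm_l = +3 (E1 requires Δm_l = 0, ±1)
(c) forbidden — Δl = +2 (E1 requires Δl = ±1); Δm_l = +2 (E1 requires Δm_l = 0, ±1)
(d) forbidden — Δl = +5 (E1 requires Δl = ±1); Δm_l = -3 (E1 requires Δm_l = 0, ±1)
(e) forbidden — Δl = +3 (E1 requires Δl = ±1)
(f) forbidden — Δl = -4 (E1 requires Δl = ±1); Δm_l = -2 (E1 requires Δm_l = 0, ±1)
Total allowed: 0 of 6.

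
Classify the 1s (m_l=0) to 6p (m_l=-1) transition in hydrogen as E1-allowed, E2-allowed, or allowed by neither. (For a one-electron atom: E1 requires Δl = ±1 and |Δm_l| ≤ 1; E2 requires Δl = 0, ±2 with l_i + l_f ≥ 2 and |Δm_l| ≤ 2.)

E1

Δl = 1 − 0 = +1; l_i + l_f = 1.
Δm_l = -1.
E1 (Δl = ±1, |Δm_l| ≤ 1): satisfied.
E2 (Δl = 0,±2, l_i+l_f ≥ 2, |Δm_l| ≤ 2): not satisfied.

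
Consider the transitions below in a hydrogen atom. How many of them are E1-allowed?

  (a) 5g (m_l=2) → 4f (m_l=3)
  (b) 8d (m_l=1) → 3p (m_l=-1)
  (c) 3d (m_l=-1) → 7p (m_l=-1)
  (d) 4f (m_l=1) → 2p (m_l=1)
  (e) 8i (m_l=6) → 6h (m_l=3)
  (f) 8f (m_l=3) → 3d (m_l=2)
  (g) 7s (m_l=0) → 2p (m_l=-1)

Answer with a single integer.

(a) allowed
(b) forbidden — Δm_l = -2 (E1 requires Δm_l = 0, ±1)
(c) allowed
(d) forbidden — Δl = -2 (E1 requires Δl = ±1)
(e) forbidden — Δm_l = -3 (E1 requires Δm_l = 0, ±1)
(f) allowed
(g) allowed
Total allowed: 4 of 7.

4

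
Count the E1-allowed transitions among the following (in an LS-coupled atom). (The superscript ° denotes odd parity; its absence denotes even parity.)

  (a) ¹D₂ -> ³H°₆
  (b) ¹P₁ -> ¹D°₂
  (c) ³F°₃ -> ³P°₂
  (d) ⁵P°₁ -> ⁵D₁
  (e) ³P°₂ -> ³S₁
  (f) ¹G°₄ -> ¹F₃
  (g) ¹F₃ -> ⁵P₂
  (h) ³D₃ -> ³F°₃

5

(a) forbidden (ΔS, ΔL, ΔJ fail)
(b) allowed
(c) forbidden (parity, ΔL fail)
(d) allowed
(e) allowed
(f) allowed
(g) forbidden (parity, ΔS, ΔL fail)
(h) allowed
Total allowed: 5 of 8.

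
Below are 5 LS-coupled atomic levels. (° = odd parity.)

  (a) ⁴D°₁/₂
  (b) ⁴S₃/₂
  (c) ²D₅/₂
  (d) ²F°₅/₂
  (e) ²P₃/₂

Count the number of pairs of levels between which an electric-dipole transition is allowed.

(a)–(b): forbidden (ΔL).
(a)–(c): forbidden (ΔS, ΔJ).
(a)–(d): forbidden (parity, ΔS, ΔJ).
(a)–(e): forbidden (ΔS).
(b)–(c): forbidden (parity, ΔS, ΔL).
(b)–(d): forbidden (ΔS, ΔL).
(b)–(e): forbidden (parity, ΔS).
(c)–(d): allowed.
(c)–(e): forbidden (parity).
(d)–(e): forbidden (ΔL).
Allowed pairs: 1 of 10.

1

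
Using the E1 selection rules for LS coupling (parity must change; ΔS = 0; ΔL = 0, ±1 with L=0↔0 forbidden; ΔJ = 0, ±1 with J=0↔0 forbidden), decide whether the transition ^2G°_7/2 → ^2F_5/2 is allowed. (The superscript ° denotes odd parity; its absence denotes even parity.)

allowed

ΔL = 0, ±1 (not L=0↔0): L: 4 → 3, ΔL = -1 — ok.
Parity must change: odd → even — ok.
ΔJ = 0, ±1 (not J=0↔0): J: 7/2 → 5/2, ΔJ = -1 — ok.
ΔS = 0: S: 1/2 → 1/2 — ok.
All four E1 rules are satisfied.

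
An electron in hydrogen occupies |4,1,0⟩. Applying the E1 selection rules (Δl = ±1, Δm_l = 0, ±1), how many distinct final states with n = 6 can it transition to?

E1 requires Δl = ±1, so l_f ∈ {0, 2}; with 0 ≤ l_f ≤ n_f−1 = 5, the allowed l_f values are {0, 2}.
For l_f = 0: m_f ∈ {m_i−1, m_i, m_i+1} ∩ [−0, 0] = {0} → 1 state.
For l_f = 2: m_f ∈ {m_i−1, m_i, m_i+1} ∩ [−2, 2] = {-1, 0, 1} → 3 states.
Total: 4.

4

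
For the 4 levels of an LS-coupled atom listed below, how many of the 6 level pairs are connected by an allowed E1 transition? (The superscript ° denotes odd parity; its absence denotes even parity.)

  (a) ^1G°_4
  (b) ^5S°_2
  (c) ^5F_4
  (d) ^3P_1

0

(a)–(b): forbidden (parity, ΔS, ΔL, ΔJ).
(a)–(c): forbidden (ΔS).
(a)–(d): forbidden (ΔS, ΔL, ΔJ).
(b)–(c): forbidden (ΔL, ΔJ).
(b)–(d): forbidden (ΔS).
(c)–(d): forbidden (parity, ΔS, ΔL, ΔJ).
Allowed pairs: 0 of 6.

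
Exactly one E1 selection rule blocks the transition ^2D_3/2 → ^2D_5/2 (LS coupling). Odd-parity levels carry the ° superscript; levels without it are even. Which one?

parity

Initial level: S=1/2, L=2, J=3/2, parity even. Final level: S=1/2, L=2, J=5/2, parity even.
ΔL = 0, ±1 (not L=0↔0): L: 2 → 2, ΔL = +0 — ✓.
Parity must change: even → even — ✗.
ΔJ = 0, ±1 (not J=0↔0): J: 3/2 → 5/2, ΔJ = +1 — ✓.
ΔS = 0: S: 1/2 → 1/2 — ✓.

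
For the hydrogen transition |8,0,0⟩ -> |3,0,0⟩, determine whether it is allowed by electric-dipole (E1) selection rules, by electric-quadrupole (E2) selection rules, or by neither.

neither

Δl = 0 − 0 = +0; l_i + l_f = 0.
Δm_l = +0.
E1 (Δl = ±1, |Δm_l| ≤ 1): not satisfied.
E2 (Δl = 0,±2, l_i+l_f ≥ 2, |Δm_l| ≤ 2): not satisfied.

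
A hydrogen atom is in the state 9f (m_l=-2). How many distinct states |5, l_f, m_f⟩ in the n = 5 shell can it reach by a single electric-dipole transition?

E1 requires Δl = ±1, so l_f ∈ {2, 4}; with 0 ≤ l_f ≤ n_f−1 = 4, the allowed l_f values are {2, 4}.
For l_f = 2: m_f ∈ {m_i−1, m_i, m_i+1} ∩ [−2, 2] = {-2, -1} → 2 states.
For l_f = 4: m_f ∈ {m_i−1, m_i, m_i+1} ∩ [−4, 4] = {-3, -2, -1} → 3 states.
Total: 5.

5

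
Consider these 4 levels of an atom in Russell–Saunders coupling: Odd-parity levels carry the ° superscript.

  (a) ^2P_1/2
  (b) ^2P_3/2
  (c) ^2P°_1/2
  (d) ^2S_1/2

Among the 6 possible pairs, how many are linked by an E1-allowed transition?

3

(a)–(b): forbidden (parity).
(a)–(c): allowed.
(a)–(d): forbidden (parity).
(b)–(c): allowed.
(b)–(d): forbidden (parity).
(c)–(d): allowed.
Allowed pairs: 3 of 6.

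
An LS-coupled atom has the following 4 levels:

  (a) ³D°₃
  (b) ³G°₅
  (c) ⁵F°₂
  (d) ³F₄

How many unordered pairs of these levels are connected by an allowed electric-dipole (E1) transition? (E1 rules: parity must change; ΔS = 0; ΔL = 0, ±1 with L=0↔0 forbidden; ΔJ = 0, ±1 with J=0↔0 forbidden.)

(a)–(b): forbidden (parity, ΔL, ΔJ).
(a)–(c): forbidden (parity, ΔS).
(a)–(d): allowed.
(b)–(c): forbidden (parity, ΔS, ΔJ).
(b)–(d): allowed.
(c)–(d): forbidden (ΔS, ΔJ).
Allowed pairs: 2 of 6.

2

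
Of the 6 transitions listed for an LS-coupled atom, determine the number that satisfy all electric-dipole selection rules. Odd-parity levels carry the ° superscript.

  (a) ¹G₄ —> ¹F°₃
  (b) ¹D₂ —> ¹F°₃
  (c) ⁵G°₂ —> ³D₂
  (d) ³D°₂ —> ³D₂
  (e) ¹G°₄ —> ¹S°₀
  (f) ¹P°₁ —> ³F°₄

(a) allowed
(b) allowed
(c) forbidden (ΔS, ΔL fail)
(d) allowed
(e) forbidden (parity, ΔL, ΔJ fail)
(f) forbidden (parity, ΔS, ΔL, ΔJ fail)
Total allowed: 3 of 6.

3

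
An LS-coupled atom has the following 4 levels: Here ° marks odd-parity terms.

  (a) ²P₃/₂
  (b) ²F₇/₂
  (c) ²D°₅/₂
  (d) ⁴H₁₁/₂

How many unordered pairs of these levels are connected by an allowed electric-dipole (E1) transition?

2

(a)–(b): forbidden (parity, ΔL, ΔJ).
(a)–(c): allowed.
(a)–(d): forbidden (parity, ΔS, ΔL, ΔJ).
(b)–(c): allowed.
(b)–(d): forbidden (parity, ΔS, ΔL, ΔJ).
(c)–(d): forbidden (ΔS, ΔL, ΔJ).
Allowed pairs: 2 of 6.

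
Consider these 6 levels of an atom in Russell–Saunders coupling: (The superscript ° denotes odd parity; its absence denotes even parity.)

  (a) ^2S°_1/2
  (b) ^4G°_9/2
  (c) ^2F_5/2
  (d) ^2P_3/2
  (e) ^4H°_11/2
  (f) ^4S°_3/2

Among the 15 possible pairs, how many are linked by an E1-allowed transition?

(a)–(b): forbidden (parity, ΔS, ΔL, ΔJ).
(a)–(c): forbidden (ΔL, ΔJ).
(a)–(d): allowed.
(a)–(e): forbidden (parity, ΔS, ΔL, ΔJ).
(a)–(f): forbidden (parity, ΔS, ΔL).
(b)–(c): forbidden (ΔS, ΔJ).
(b)–(d): forbidden (ΔS, ΔL, ΔJ).
(b)–(e): forbidden (parity).
(b)–(f): forbidden (parity, ΔL, ΔJ).
(c)–(d): forbidden (parity, ΔL).
(c)–(e): forbidden (ΔS, ΔL, ΔJ).
(c)–(f): forbidden (ΔS, ΔL).
(d)–(e): forbidden (ΔS, ΔL, ΔJ).
(d)–(f): forbidden (ΔS).
(e)–(f): forbidden (parity, ΔL, ΔJ).
Allowed pairs: 1 of 15.

1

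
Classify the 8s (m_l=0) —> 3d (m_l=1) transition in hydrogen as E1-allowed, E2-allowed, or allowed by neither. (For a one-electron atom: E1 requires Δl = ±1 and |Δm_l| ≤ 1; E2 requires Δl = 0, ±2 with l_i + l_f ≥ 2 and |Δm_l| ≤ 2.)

E2

Δl = 2 − 0 = +2; l_i + l_f = 2.
Δm_l = +1.
E1 (Δl = ±1, |Δm_l| ≤ 1): not satisfied.
E2 (Δl = 0,±2, l_i+l_f ≥ 2, |Δm_l| ≤ 2): satisfied.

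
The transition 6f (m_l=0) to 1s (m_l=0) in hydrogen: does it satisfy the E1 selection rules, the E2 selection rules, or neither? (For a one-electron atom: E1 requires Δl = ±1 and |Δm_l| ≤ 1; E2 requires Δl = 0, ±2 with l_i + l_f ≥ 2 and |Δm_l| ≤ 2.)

neither

Δl = 0 − 3 = -3; l_i + l_f = 3.
Δm_l = +0.
E1 (Δl = ±1, |Δm_l| ≤ 1): not satisfied.
E2 (Δl = 0,±2, l_i+l_f ≥ 2, |Δm_l| ≤ 2): not satisfied.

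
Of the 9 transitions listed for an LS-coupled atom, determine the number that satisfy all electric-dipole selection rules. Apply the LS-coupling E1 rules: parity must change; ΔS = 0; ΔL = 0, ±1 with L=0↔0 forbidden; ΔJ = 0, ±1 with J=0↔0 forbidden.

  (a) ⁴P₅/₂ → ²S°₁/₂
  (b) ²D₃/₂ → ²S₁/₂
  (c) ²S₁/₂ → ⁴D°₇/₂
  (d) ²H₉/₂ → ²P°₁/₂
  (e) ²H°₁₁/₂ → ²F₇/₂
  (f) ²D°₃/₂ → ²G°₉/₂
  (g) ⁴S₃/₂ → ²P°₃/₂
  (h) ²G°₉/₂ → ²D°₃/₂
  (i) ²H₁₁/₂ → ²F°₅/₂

0

(a) forbidden (ΔS, ΔJ fail)
(b) forbidden (parity, ΔL fail)
(c) forbidden (ΔS, ΔL, ΔJ fail)
(d) forbidden (ΔL, ΔJ fail)
(e) forbidden (ΔL, ΔJ fail)
(f) forbidden (parity, ΔL, ΔJ fail)
(g) forbidden (ΔS fails)
(h) forbidden (parity, ΔL, ΔJ fail)
(i) forbidden (ΔL, ΔJ fail)
Total allowed: 0 of 9.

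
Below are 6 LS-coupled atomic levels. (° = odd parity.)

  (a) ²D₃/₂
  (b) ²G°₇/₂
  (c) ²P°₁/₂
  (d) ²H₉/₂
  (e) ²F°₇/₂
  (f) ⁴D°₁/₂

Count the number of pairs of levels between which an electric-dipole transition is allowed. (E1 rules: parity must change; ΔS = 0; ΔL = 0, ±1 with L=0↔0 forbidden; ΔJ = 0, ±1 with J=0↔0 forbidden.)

2

(a)–(b): forbidden (ΔL, ΔJ).
(a)–(c): allowed.
(a)–(d): forbidden (parity, ΔL, ΔJ).
(a)–(e): forbidden (ΔJ).
(a)–(f): forbidden (ΔS).
(b)–(c): forbidden (parity, ΔL, ΔJ).
(b)–(d): allowed.
(b)–(e): forbidden (parity).
(b)–(f): forbidden (parity, ΔS, ΔL, ΔJ).
(c)–(d): forbidden (ΔL, ΔJ).
(c)–(e): forbidden (parity, ΔL, ΔJ).
(c)–(f): forbidden (parity, ΔS).
(d)–(e): forbidden (ΔL).
(d)–(f): forbidden (ΔS, ΔL, ΔJ).
(e)–(f): forbidden (parity, ΔS, ΔJ).
Allowed pairs: 2 of 15.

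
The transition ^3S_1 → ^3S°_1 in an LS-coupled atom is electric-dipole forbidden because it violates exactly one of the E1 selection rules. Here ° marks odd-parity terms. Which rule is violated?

Initial level: S=1, L=0, J=1, parity even. Final level: S=1, L=0, J=1, parity odd.
Parity must change: even → odd — ok.
ΔS = 0: S: 1 → 1 — ok.
ΔL = 0, ±1 (not L=0↔0): L: 0 → 0, ΔL = +0 — fails.
ΔJ = 0, ±1 (not J=0↔0): J: 1 → 1, ΔJ = +0 — ok.

the L=0 ↔ L=0 exclusion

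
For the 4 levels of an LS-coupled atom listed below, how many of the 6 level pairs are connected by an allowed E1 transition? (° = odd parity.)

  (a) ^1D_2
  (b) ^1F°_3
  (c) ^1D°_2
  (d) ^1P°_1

(a)–(b): allowed.
(a)–(c): allowed.
(a)–(d): allowed.
(b)–(c): forbidden (parity).
(b)–(d): forbidden (parity, ΔL, ΔJ).
(c)–(d): forbidden (parity).
Allowed pairs: 3 of 6.

3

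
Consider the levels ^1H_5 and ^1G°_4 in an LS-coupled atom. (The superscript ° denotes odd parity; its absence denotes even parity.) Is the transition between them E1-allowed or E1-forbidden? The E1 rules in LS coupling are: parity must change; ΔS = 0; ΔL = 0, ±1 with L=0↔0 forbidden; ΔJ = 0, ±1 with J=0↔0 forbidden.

Reading off the term symbols: S 0→0, L 5→4, J 5→4, parity even→odd.
Parity must change: even → odd — ✓.
ΔJ = 0, ±1 (not J=0↔0): J: 5 → 4, ΔJ = -1 — ✓.
ΔS = 0: S: 0 → 0 — ✓.
ΔL = 0, ±1 (not L=0↔0): L: 5 → 4, ΔL = -1 — ✓.
All four E1 rules are satisfied.

allowed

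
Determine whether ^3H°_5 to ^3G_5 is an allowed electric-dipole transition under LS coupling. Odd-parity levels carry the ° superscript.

allowed

Reading off the term symbols: S 1→1, L 5→4, J 5→5, parity odd→even.
ΔJ = 0, ±1 (not J=0↔0): J: 5 → 5, ΔJ = +0 — satisfied.
ΔS = 0: S: 1 → 1 — satisfied.
ΔL = 0, ±1 (not L=0↔0): L: 5 → 4, ΔL = -1 — satisfied.
Parity must change: odd → even — satisfied.
All four E1 rules are satisfied.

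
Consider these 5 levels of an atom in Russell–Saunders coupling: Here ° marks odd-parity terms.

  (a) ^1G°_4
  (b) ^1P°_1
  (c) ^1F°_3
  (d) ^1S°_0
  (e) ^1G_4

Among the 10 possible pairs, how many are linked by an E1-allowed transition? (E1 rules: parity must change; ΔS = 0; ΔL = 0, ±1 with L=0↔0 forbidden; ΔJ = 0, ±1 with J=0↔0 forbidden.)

(a)–(b): forbidden (parity, ΔL, ΔJ).
(a)–(c): forbidden (parity).
(a)–(d): forbidden (parity, ΔL, ΔJ).
(a)–(e): allowed.
(b)–(c): forbidden (parity, ΔL, ΔJ).
(b)–(d): forbidden (parity).
(b)–(e): forbidden (ΔL, ΔJ).
(c)–(d): forbidden (parity, ΔL, ΔJ).
(c)–(e): allowed.
(d)–(e): forbidden (ΔL, ΔJ).
Allowed pairs: 2 of 10.

2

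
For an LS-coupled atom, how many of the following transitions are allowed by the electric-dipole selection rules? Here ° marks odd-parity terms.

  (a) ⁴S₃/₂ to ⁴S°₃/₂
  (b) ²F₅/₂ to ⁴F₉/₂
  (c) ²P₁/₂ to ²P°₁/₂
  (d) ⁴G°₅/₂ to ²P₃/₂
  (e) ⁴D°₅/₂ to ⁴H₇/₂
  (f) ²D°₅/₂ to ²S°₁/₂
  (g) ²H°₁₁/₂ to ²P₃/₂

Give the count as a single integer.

1

(a) forbidden (ΔL fails)
(b) forbidden (parity, ΔS, ΔJ fail)
(c) allowed
(d) forbidden (ΔS, ΔL fail)
(e) forbidden (ΔL fails)
(f) forbidden (parity, ΔL, ΔJ fail)
(g) forbidden (ΔL, ΔJ fail)
Total allowed: 1 of 7.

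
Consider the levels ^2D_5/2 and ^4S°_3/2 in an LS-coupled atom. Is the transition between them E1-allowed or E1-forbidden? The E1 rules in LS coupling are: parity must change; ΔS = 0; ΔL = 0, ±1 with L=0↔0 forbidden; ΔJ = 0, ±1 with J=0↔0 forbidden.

Initial level: S=1/2, L=2, J=5/2, parity even. Final level: S=3/2, L=0, J=3/2, parity odd.
Parity must change: even → odd — passes.
ΔS = 0: S: 1/2 → 3/2 — fails.
ΔL = 0, ±1 (not L=0↔0): L: 2 → 0, ΔL = -2 — fails.
ΔJ = 0, ±1 (not J=0↔0): J: 5/2 → 3/2, ΔJ = -1 — passes.
Rule(s) violated: ΔS, ΔL.

forbidden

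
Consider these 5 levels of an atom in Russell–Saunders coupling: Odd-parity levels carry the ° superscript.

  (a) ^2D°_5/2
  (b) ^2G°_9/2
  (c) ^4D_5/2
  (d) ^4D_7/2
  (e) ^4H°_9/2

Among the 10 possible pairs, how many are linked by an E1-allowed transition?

(a)–(b): forbidden (parity, ΔL, ΔJ).
(a)–(c): forbidden (ΔS).
(a)–(d): forbidden (ΔS).
(a)–(e): forbidden (parity, ΔS, ΔL, ΔJ).
(b)–(c): forbidden (ΔS, ΔL, ΔJ).
(b)–(d): forbidden (ΔS, ΔL).
(b)–(e): forbidden (parity, ΔS).
(c)–(d): forbidden (parity).
(c)–(e): forbidden (ΔL, ΔJ).
(d)–(e): forbidden (ΔL).
Allowed pairs: 0 of 10.

0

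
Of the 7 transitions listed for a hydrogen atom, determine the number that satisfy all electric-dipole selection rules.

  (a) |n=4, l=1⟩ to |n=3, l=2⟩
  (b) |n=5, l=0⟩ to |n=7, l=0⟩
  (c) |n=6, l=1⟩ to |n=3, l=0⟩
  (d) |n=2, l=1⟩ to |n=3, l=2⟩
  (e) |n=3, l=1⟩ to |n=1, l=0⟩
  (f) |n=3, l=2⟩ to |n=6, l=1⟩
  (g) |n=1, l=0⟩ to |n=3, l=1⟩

(a) allowed
(b) forbidden — Δl = +0 (E1 requires Δl = ±1)
(c) allowed
(d) allowed
(e) allowed
(f) allowed
(g) allowed
Total allowed: 6 of 7.

6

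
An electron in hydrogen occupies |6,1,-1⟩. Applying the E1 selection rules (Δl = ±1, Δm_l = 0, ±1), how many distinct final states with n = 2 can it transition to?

E1 requires Δl = ±1, so l_f ∈ {0, 2}; with 0 ≤ l_f ≤ n_f−1 = 1, the allowed l_f values are {0}.
For l_f = 0: m_f ∈ {m_i−1, m_i, m_i+1} ∩ [−0, 0] = {0} → 1 state.
Total: 1.

1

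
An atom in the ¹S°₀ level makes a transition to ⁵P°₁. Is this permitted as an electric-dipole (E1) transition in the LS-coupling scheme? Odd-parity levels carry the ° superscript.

Parity must change: odd → odd — violated.
ΔS = 0: S: 0 → 2 — violated.
ΔL = 0, ±1 (not L=0↔0): L: 0 → 1, ΔL = +1 — satisfied.
ΔJ = 0, ±1 (not J=0↔0): J: 0 → 1, ΔJ = +1 — satisfied.
Rule(s) violated: parity, ΔS.

forbidden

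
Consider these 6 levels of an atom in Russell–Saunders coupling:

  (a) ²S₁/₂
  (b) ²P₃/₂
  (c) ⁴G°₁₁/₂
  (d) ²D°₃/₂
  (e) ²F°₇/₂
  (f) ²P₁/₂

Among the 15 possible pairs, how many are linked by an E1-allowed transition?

2

(a)–(b): forbidden (parity).
(a)–(c): forbidden (ΔS, ΔL, ΔJ).
(a)–(d): forbidden (ΔL).
(a)–(e): forbidden (ΔL, ΔJ).
(a)–(f): forbidden (parity).
(b)–(c): forbidden (ΔS, ΔL, ΔJ).
(b)–(d): allowed.
(b)–(e): forbidden (ΔL, ΔJ).
(b)–(f): forbidden (parity).
(c)–(d): forbidden (parity, ΔS, ΔL, ΔJ).
(c)–(e): forbidden (parity, ΔS, ΔJ).
(c)–(f): forbidden (ΔS, ΔL, ΔJ).
(d)–(e): forbidden (parity, ΔJ).
(d)–(f): allowed.
(e)–(f): forbidden (ΔL, ΔJ).
Allowed pairs: 2 of 15.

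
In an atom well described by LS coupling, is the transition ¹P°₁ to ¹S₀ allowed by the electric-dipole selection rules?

Reading off the term symbols: S 0→0, L 1→0, J 1→0, parity odd→even.
ΔJ = 0, ±1 (not J=0↔0): J: 1 → 0, ΔJ = -1 — passes.
ΔS = 0: S: 0 → 0 — passes.
Parity must change: odd → even — passes.
ΔL = 0, ±1 (not L=0↔0): L: 1 → 0, ΔL = -1 — passes.
All four E1 rules are satisfied.

allowed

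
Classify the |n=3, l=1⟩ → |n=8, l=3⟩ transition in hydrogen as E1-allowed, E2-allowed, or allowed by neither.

E2

Δl = 3 − 1 = +2; l_i + l_f = 4.
E1 (Δl = ±1): not satisfied.
E2 (Δl = 0,±2, l_i+l_f ≥ 2): satisfied.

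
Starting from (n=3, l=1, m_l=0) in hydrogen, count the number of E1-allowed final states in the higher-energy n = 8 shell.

4

E1 requires Δl = ±1, so l_f ∈ {0, 2}; with 0 ≤ l_f ≤ n_f−1 = 7, the allowed l_f values are {0, 2}.
For l_f = 0: m_f ∈ {m_i−1, m_i, m_i+1} ∩ [−0, 0] = {0} → 1 state.
For l_f = 2: m_f ∈ {m_i−1, m_i, m_i+1} ∩ [−2, 2] = {-1, 0, 1} → 3 states.
Total: 4.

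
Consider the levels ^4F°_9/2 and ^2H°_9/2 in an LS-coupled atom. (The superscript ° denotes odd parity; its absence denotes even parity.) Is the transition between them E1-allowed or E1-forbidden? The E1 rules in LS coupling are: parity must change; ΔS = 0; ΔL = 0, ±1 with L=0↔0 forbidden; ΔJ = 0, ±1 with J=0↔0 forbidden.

Parity must change: odd → odd — fails.
ΔS = 0: S: 3/2 → 1/2 — fails.
ΔL = 0, ±1 (not L=0↔0): L: 3 → 5, ΔL = +2 — fails.
ΔJ = 0, ±1 (not J=0↔0): J: 9/2 → 9/2, ΔJ = +0 — ok.
Rule(s) violated: parity, ΔS, ΔL.

forbidden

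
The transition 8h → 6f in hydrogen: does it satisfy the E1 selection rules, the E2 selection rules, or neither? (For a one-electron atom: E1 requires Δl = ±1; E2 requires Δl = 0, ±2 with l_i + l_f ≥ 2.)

Δl = 3 − 5 = -2; l_i + l_f = 8.
E1 (Δl = ±1): not satisfied.
E2 (Δl = 0,±2, l_i+l_f ≥ 2): satisfied.

E2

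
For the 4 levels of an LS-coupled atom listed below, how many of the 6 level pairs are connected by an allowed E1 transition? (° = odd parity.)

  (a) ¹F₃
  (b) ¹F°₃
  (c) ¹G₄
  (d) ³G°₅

2

(a)–(b): allowed.
(a)–(c): forbidden (parity).
(a)–(d): forbidden (ΔS, ΔJ).
(b)–(c): allowed.
(b)–(d): forbidden (parity, ΔS, ΔJ).
(c)–(d): forbidden (ΔS).
Allowed pairs: 2 of 6.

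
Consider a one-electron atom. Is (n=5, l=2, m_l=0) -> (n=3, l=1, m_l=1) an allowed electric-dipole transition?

allowed

Δl = 1 − 2 = -1; the E1 rule Δl = ±1 is passes.
m_l: 0 → 1 (Δm_l = +1). |Δm_l| ≤ 1 passes.
All E1 selection rules are satisfied.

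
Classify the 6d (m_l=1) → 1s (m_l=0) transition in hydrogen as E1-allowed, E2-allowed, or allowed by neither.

Δl = 0 − 2 = -2; l_i + l_f = 2.
Δm_l = -1.
E1 (Δl = ±1, |Δm_l| ≤ 1): not satisfied.
E2 (Δl = 0,±2, l_i+l_f ≥ 2, |Δm_l| ≤ 2): satisfied.

E2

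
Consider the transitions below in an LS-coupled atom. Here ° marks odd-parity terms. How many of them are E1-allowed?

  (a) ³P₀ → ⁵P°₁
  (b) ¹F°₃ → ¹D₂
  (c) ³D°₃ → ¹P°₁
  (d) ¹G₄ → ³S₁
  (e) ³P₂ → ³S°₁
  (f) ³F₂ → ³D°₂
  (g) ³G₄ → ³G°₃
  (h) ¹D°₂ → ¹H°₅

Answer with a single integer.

4

(a) forbidden (ΔS fails)
(b) allowed
(c) forbidden (parity, ΔS, ΔJ fail)
(d) forbidden (parity, ΔS, ΔL, ΔJ fail)
(e) allowed
(f) allowed
(g) allowed
(h) forbidden (parity, ΔL, ΔJ fail)
Total allowed: 4 of 8.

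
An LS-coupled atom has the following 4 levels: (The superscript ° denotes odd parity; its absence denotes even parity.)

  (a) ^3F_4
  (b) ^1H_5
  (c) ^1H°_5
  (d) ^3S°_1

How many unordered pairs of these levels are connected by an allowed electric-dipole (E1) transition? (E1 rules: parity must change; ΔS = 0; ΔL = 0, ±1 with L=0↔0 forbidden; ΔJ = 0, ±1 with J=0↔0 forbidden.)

1

(a)–(b): forbidden (parity, ΔS, ΔL).
(a)–(c): forbidden (ΔS, ΔL).
(a)–(d): forbidden (ΔL, ΔJ).
(b)–(c): allowed.
(b)–(d): forbidden (ΔS, ΔL, ΔJ).
(c)–(d): forbidden (parity, ΔS, ΔL, ΔJ).
Allowed pairs: 1 of 6.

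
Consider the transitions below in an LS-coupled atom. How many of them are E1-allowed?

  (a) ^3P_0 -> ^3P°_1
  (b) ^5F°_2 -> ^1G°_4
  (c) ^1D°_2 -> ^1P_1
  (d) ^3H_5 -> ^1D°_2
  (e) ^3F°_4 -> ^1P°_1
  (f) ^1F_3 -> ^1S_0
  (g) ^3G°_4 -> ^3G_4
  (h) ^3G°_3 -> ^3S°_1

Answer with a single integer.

3

(a) allowed
(b) forbidden (parity, ΔS, ΔJ fail)
(c) allowed
(d) forbidden (ΔS, ΔL, ΔJ fail)
(e) forbidden (parity, ΔS, ΔL, ΔJ fail)
(f) forbidden (parity, ΔL, ΔJ fail)
(g) allowed
(h) forbidden (parity, ΔL, ΔJ fail)
Total allowed: 3 of 8.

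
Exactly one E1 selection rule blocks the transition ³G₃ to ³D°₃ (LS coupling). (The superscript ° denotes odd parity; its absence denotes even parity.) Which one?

Initial level: S=1, L=4, J=3, parity even. Final level: S=1, L=2, J=3, parity odd.
Parity must change: even → odd — ✓.
ΔJ = 0, ±1 (not J=0↔0): J: 3 → 3, ΔJ = +0 — ✓.
ΔL = 0, ±1 (not L=0↔0): L: 4 → 2, ΔL = -2 — ✗.
ΔS = 0: S: 1 → 1 — ✓.

the ΔL = 0, ±1 rule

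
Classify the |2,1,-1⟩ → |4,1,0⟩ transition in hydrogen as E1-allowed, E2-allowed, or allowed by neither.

E2

Δl = 1 − 1 = +0; l_i + l_f = 2.
Δm_l = +1.
E1 (Δl = ±1, |Δm_l| ≤ 1): not satisfied.
E2 (Δl = 0,±2, l_i+l_f ≥ 2, |Δm_l| ≤ 2): satisfied.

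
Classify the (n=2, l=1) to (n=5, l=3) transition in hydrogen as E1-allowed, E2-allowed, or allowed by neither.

E2

Δl = 3 − 1 = +2; l_i + l_f = 4.
E1 (Δl = ±1): not satisfied.
E2 (Δl = 0,±2, l_i+l_f ≥ 2): satisfied.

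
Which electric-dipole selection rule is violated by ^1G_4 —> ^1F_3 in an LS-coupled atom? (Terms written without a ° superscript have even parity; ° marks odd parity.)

Parity must change: even → even — violated.
ΔS = 0: S: 0 → 0 — satisfied.
ΔL = 0, ±1 (not L=0↔0): L: 4 → 3, ΔL = -1 — satisfied.
ΔJ = 0, ±1 (not J=0↔0): J: 4 → 3, ΔJ = -1 — satisfied.

parity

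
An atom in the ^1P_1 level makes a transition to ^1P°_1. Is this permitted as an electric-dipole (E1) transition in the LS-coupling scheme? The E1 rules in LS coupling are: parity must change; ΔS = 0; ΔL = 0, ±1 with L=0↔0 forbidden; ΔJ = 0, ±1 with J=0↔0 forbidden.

allowed

Reading off the term symbols: S 0→0, L 1→1, J 1→1, parity even→odd.
ΔL = 0, ±1 (not L=0↔0): L: 1 → 1, ΔL = +0 — satisfied.
Parity must change: even → odd — satisfied.
ΔJ = 0, ±1 (not J=0↔0): J: 1 → 1, ΔJ = +0 — satisfied.
ΔS = 0: S: 0 → 0 — satisfied.
All four E1 rules are satisfied.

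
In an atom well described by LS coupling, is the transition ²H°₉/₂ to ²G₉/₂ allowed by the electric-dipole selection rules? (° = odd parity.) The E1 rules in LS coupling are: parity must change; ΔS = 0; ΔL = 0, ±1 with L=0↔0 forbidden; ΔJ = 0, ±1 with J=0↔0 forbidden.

allowed

Parity must change: odd → even — passes.
ΔS = 0: S: 1/2 → 1/2 — passes.
ΔL = 0, ±1 (not L=0↔0): L: 5 → 4, ΔL = -1 — passes.
ΔJ = 0, ±1 (not J=0↔0): J: 9/2 → 9/2, ΔJ = +0 — passes.
All four E1 rules are satisfied.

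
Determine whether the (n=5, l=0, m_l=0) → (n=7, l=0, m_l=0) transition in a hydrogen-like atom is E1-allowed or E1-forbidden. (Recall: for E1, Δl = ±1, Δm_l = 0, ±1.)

forbidden

Initial l = 0, final l = 0, so Δl = +0. E1 requires Δl = ±1: ✗.
Δm_l = 0 − (0) = +0. E1 requires Δm_l = 0, ±1: ✓.
The transition is electric-dipole forbidden.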